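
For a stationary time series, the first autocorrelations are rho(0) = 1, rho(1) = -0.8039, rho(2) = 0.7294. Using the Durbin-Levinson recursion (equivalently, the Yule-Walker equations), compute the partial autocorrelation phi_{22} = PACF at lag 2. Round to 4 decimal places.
\phi_{22} = 0.2350

The PACF at lag k is phi_{kk}, the last component of the solution
to the Yule-Walker system G_k phi = r_k where
  (G_k)_{ij} = rho(|i - j|), (r_k)_i = rho(i), i,j = 1..k.
Equivalently, Durbin-Levinson gives phi_{kk} iteratively:
  phi_{11} = rho(1)
  phi_{kk} = [rho(k) - sum_{j=1..k-1} phi_{k-1,j} rho(k-j)]
            / [1 - sum_{j=1..k-1} phi_{k-1,j} rho(j)],
  phi_{k,j} = phi_{k-1,j} - phi_{kk} phi_{k-1,k-j},  j = 1..k-1.
Step k = 1:
  phi_11 = rho(1) = -0.8039.
Step k = 2:
  phi_22 = [rho(2) - phi_11 rho(1)] / [1 - phi_11 rho(1)] = [0.7294 - (-0.8039)(-0.8039)] / [1 - (-0.8039)(-0.8039)]
         = 0.08314479 / 0.35374479 = 0.235.
Therefore phi_{22} = 0.2350.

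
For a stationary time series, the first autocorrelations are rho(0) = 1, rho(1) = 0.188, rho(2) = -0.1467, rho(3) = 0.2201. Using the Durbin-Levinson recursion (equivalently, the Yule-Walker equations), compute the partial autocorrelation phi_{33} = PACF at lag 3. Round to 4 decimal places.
\phi_{33} = 0.3100

The PACF at lag k is phi_{kk}, the last component of the solution
to the Yule-Walker system G_k phi = r_k where
  (G_k)_{ij} = rho(|i - j|), (r_k)_i = rho(i), i,j = 1..k.
Equivalently, Durbin-Levinson gives phi_{kk} iteratively:
  phi_{11} = rho(1)
  phi_{kk} = [rho(k) - sum_{j=1..k-1} phi_{k-1,j} rho(k-j)]
            / [1 - sum_{j=1..k-1} phi_{k-1,j} rho(j)],
  phi_{k,j} = phi_{k-1,j} - phi_{kk} phi_{k-1,k-j},  j = 1..k-1.
Step k = 1:
  phi_11 = rho(1) = 0.188.
Step k = 2:
  phi_22 = [rho(2) - phi_11 rho(1)] / [1 - phi_11 rho(1)] = [-0.1467 - (0.188)(0.188)] / [1 - (0.188)(0.188)]
         = -0.182044 / 0.964656 = -0.188714.
  Update: phi_21 = phi_11 - phi_22 phi_11 = 0.188 - (-0.188714)(0.188) = 0.223478.
Step k = 3:
  phi_33 = [rho(3) - phi_21 rho(2) - phi_22 rho(1)] / [1 - phi_21 rho(1) - phi_22 rho(2)]
    numerator   = 0.2201 - (0.223478)(-0.1467) - (-0.188714)(0.188) = 0.28836247
    denominator = 1 - (0.223478)(0.188) - (-0.188714)(-0.1467) = 0.93030177
  phi_33 = 0.28836247 / 0.93030177 = 0.31.
Therefore phi_{33} = 0.3100.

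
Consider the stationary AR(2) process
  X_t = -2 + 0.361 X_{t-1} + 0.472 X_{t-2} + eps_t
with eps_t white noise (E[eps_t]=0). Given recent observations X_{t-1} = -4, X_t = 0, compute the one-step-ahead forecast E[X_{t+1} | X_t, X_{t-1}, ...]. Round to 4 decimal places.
E[X_{t+1} \mid \mathcal F_t] = -3.8880

For an AR(p) model X_t = c + sum_i phi_i X_{t-i} + eps_t, the
one-step-ahead conditional mean is
  E[X_{t+1} | X_t, ...] = c + sum_i phi_i X_{t+1-i}.
Substitute known values:
  E[X_{t+1} | ...] = -2 + (0.361) * (0) + (0.472) * (-4)
                   = -3.8880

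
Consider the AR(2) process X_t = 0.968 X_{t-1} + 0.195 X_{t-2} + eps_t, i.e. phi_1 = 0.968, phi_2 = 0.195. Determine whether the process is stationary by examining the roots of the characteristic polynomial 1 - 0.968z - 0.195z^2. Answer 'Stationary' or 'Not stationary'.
\text{Not stationary}

The AR(p) characteristic polynomial is P(z) = 1 - 0.968z - 0.195z^2.
Stationarity requires all roots to lie outside the unit circle, i.e. |z| > 1 for every root.
Set 1 + (-0.968) z + (-0.195) z^2 = 0, i.e. a z^2 + b z + c = 0 with a = -0.195, b = -0.968, c = 1.
Discriminant D = b^2 - 4ac = (-0.968)^2 - 4*(-0.195)*1 = 0.937024 - (-0.78) = 1.717024.
D >= 0, so the roots are real: z = (-b +/- sqrt(D)) / (2a) = (0.968 +/- 1.310353) / (-0.39).
  z_1 = (0.968 + 1.310353) / (-0.39) = -5.8419,   |z_1| = 5.8419.
  z_2 = (0.968 - 1.310353) / (-0.39) = 0.8778,   |z_2| = 0.8778.
Moduli of all roots: 5.8419, 0.8778.
All moduli strictly greater than 1? No.
Verdict: Not stationary.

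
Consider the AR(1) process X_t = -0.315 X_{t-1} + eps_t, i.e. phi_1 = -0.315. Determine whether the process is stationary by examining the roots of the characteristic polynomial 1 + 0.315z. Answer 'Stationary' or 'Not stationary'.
\text{Stationary}

The AR(p) characteristic polynomial is P(z) = 1 + 0.315z.
Stationarity requires all roots to lie outside the unit circle, i.e. |z| > 1 for every root.
This is linear in z: 1 + (0.315) z = 0  =>  z = -1/(0.315) = -3.174603,  |z| = 3.174603.
Moduli of all roots: 3.1746.
All moduli strictly greater than 1? Yes.
Verdict: Stationary.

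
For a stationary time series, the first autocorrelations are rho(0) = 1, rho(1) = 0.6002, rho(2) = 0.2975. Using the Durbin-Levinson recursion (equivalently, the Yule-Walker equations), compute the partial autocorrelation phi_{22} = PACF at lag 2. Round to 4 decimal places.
\phi_{22} = -0.0981

The PACF at lag k is phi_{kk}, the last component of the solution
to the Yule-Walker system G_k phi = r_k where
  (G_k)_{ij} = rho(|i - j|), (r_k)_i = rho(i), i,j = 1..k.
Equivalently, Durbin-Levinson gives phi_{kk} iteratively:
  phi_{11} = rho(1)
  phi_{kk} = [rho(k) - sum_{j=1..k-1} phi_{k-1,j} rho(k-j)]
            / [1 - sum_{j=1..k-1} phi_{k-1,j} rho(j)],
  phi_{k,j} = phi_{k-1,j} - phi_{kk} phi_{k-1,k-j},  j = 1..k-1.
Step k = 1:
  phi_11 = rho(1) = 0.6002.
Step k = 2:
  phi_22 = [rho(2) - phi_11 rho(1)] / [1 - phi_11 rho(1)] = [0.2975 - (0.6002)(0.6002)] / [1 - (0.6002)(0.6002)]
         = -0.06274004 / 0.63975996 = -0.0981.
Therefore phi_{22} = -0.0981.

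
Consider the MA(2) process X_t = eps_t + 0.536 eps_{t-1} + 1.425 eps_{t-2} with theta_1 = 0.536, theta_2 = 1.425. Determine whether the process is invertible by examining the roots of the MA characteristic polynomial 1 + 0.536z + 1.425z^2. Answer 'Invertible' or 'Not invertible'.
\text{Not invertible}

The MA(q) characteristic polynomial is P(z) = 1 + 0.536z + 1.425z^2.
Invertibility requires all roots to lie outside the unit circle, i.e. |z| > 1 for every root.
Set 1 + (0.536) z + (1.425) z^2 = 0, i.e. a z^2 + b z + c = 0 with a = 1.425, b = 0.536, c = 1.
Discriminant D = b^2 - 4ac = (0.536)^2 - 4*(1.425)*1 = 0.287296 - (5.7) = -5.412704.
D < 0, so the roots are the complex-conjugate pair z = (-b +/- i sqrt(-D)) / (2a) = -0.1881 +/- 0.8163i.
For a conjugate pair |z|^2 = z * conj(z) = (product of roots) = c/a = 1/(1.425) = 0.701754, so |z| = sqrt(0.701754) = 0.8377 for both roots.
Moduli of all roots: 0.8377, 0.8377.
All moduli strictly greater than 1? No.
Verdict: Not invertible.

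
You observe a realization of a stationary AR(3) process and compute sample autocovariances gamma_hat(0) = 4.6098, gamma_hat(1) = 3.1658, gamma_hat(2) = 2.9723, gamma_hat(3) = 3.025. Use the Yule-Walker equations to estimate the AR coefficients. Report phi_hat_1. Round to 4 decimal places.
\hat\phi_{1} = 0.3690

The Yule-Walker equations for an AR(p) process read, in matrix form,
  Gamma_p phi = r_p,   with   (Gamma_p)_{ij} = gamma(|i - j|),
                       (r_p)_i = gamma(i),   i,j = 1..p.
Substitute the sample gammas (Toeplitz matrix and right-hand side of size 3):
  Gamma_p = [[4.6098, 3.1658, 2.9723], [3.1658, 4.6098, 3.1658], [2.9723, 3.1658, 4.6098]]
  r_p     = [3.1658, 2.9723, 3.025]
Written out (R1..R3):
  (R1) 4.6098 phi_1 + 3.1658 phi_2 + 2.9723 phi_3 = 3.1658
  (R2) 3.1658 phi_1 + 4.6098 phi_2 + 3.1658 phi_3 = 2.9723
  (R3) 2.9723 phi_1 + 3.1658 phi_2 + 4.6098 phi_3 = 3.025
Gaussian elimination:
  R2 <- R2 - (3.1658/4.6098) R1 = R2 - (0.686754) R1:  2.435673 phi_2 + 1.12456 phi_3 = 0.798173
  R3 <- R3 - (2.9723/4.6098) R1 = R3 - (0.644779) R1:  1.12456 phi_2 + 2.693325 phi_3 = 0.98376
  R3 <- R3 - (1.12456/2.435673) R2 = R3 - (0.461704) R2:  2.174111 phi_3 = 0.61524
Back-substitution:
  phi_hat_3 = 0.61524 / 2.174111 = 0.282985
  phi_hat_2 = (0.798173 - (1.12456)(0.282985)) / 2.435673 = 0.197046
  phi_hat_1 = (3.1658 - (3.1658)(0.197046) - (2.9723)(0.282985)) / 4.6098 = 0.36897
So phi_hat = [0.3690, 0.1970, 0.2830].
Therefore phi_hat_1 = 0.3690.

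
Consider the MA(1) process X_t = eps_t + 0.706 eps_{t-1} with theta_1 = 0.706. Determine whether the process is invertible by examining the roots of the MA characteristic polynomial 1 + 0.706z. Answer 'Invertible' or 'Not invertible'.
\text{Invertible}

The MA(q) characteristic polynomial is P(z) = 1 + 0.706z.
Invertibility requires all roots to lie outside the unit circle, i.e. |z| > 1 for every root.
This is linear in z: 1 + (0.706) z = 0  =>  z = -1/(0.706) = -1.416431,  |z| = 1.416431.
Moduli of all roots: 1.4164.
All moduli strictly greater than 1? Yes.
Verdict: Invertible.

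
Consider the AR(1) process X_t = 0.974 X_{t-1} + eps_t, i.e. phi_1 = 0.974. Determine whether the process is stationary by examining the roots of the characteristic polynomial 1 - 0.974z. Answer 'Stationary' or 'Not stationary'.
\text{Stationary}

The AR(p) characteristic polynomial is P(z) = 1 - 0.974z.
Stationarity requires all roots to lie outside the unit circle, i.e. |z| > 1 for every root.
This is linear in z: 1 + (-0.974) z = 0  =>  z = -1/(-0.974) = 1.026694,  |z| = 1.026694.
Moduli of all roots: 1.0267.
All moduli strictly greater than 1? Yes.
Verdict: Stationary.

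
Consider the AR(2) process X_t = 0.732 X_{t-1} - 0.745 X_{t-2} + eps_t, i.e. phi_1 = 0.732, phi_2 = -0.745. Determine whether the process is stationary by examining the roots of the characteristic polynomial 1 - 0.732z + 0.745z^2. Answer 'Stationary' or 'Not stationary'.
\text{Stationary}

The AR(p) characteristic polynomial is P(z) = 1 - 0.732z + 0.745z^2.
Stationarity requires all roots to lie outside the unit circle, i.e. |z| > 1 for every root.
Set 1 + (-0.732) z + (0.745) z^2 = 0, i.e. a z^2 + b z + c = 0 with a = 0.745, b = -0.732, c = 1.
Discriminant D = b^2 - 4ac = (-0.732)^2 - 4*(0.745)*1 = 0.535824 - (2.98) = -2.444176.
D < 0, so the roots are the complex-conjugate pair z = (-b +/- i sqrt(-D)) / (2a) = 0.4913 +/- 1.0493i.
For a conjugate pair |z|^2 = z * conj(z) = (product of roots) = c/a = 1/(0.745) = 1.342282, so |z| = sqrt(1.342282) = 1.1586 for both roots.
Moduli of all roots: 1.1586, 1.1586.
All moduli strictly greater than 1? Yes.
Verdict: Stationary.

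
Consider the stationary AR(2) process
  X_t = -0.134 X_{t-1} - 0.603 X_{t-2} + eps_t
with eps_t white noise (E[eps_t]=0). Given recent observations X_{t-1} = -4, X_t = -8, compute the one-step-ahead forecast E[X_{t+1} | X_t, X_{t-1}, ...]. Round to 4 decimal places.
E[X_{t+1} \mid \mathcal F_t] = 3.4840

For an AR(p) model X_t = c + sum_i phi_i X_{t-i} + eps_t, the
one-step-ahead conditional mean is
  E[X_{t+1} | X_t, ...] = c + sum_i phi_i X_{t+1-i}.
Substitute known values:
  E[X_{t+1} | ...] = (-0.134) * (-8) + (-0.603) * (-4)
                   = 3.4840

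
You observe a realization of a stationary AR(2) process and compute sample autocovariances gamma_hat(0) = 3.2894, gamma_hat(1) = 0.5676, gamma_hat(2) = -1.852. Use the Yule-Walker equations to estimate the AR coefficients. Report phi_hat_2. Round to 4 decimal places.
\hat\phi_{2} = -0.6110

The Yule-Walker equations for an AR(p) process read, in matrix form,
  Gamma_p phi = r_p,   with   (Gamma_p)_{ij} = gamma(|i - j|),
                       (r_p)_i = gamma(i),   i,j = 1..p.
Substitute the sample gammas (Toeplitz matrix and right-hand side of size 2):
  Gamma_p = [[3.2894, 0.5676], [0.5676, 3.2894]]
  r_p     = [0.5676, -1.852]
Written out:
  3.2894 phi_1 + 0.5676 phi_2 = 0.5676
  0.5676 phi_1 + 3.2894 phi_2 = -1.852
Solve by Cramer's rule:
  det = gamma(0)^2 - gamma(1)^2 = (3.2894)^2 - (0.5676)^2 = 10.82015236 - 0.32216976 = 10.4979826
  phi_hat_1 = [gamma(1) gamma(0) - gamma(1) gamma(2)] / det = [(0.5676)(3.2894) - (0.5676)(-1.852)] / 10.4979826 = 2.91825864 / 10.4979826 = 0.278
  phi_hat_2 = [gamma(0) gamma(2) - gamma(1)^2] / det = [(3.2894)(-1.852) - (0.5676)^2] / 10.4979826 = -6.41413856 / 10.4979826 = -0.611
So phi_hat = [0.2780, -0.6110].
Therefore phi_hat_2 = -0.6110.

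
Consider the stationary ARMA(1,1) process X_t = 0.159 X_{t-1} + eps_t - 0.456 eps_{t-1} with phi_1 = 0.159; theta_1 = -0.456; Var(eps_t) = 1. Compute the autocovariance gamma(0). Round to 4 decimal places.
\gamma(0) = 1.0905

Multiply the model equation by X_{t-k} and take expectations. With theta_0 = psi_0 = 1 and psi_j the MA(infinity) weights, this gives
  gamma(k) - sum_i phi_i gamma(k-i) = c_k,
  c_k = sigma^2 * sum_{j=k..q} theta_j psi_{j-k}   (c_k = 0 for k > q),
using gamma(-m) = gamma(m).
psi-weights needed (psi_j = theta_j + sum_i phi_i psi_{j-i}):
  psi_1 = theta_1 + phi_1 = -0.456 + (0.159) = -0.297
Right-hand sides:
  c_0 = sigma^2 (1 + theta_1 psi_1) = 1 * (1 + (-0.456)(-0.297)) = 1 * 1.135432 = 1.135432
  c_1 = sigma^2 theta_1 = 1 * (-0.456) = -0.456
  c_2 = 0
Equations for k = 0 and k = 1 (AR order 1):
  gamma(0) = phi_1 gamma(1) + c_0
  gamma(1) = phi_1 gamma(0) + c_1
Substituting the second into the first: gamma(0) (1 - phi_1^2) = c_0 + phi_1 c_1, so
  gamma(0) = (c_0 + phi_1 c_1) / (1 - phi_1^2) = (1.135432 + (0.159)(-0.456)) / (1 - (0.159)^2) = 1.062928 / 0.974719 = 1.090497.
Therefore gamma(0) = 1.0905 (to 4 decimal places).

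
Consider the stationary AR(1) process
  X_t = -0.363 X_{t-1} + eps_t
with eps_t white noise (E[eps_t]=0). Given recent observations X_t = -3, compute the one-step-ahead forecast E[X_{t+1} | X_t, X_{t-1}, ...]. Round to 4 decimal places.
E[X_{t+1} \mid \mathcal F_t] = 1.0890

For an AR(p) model X_t = c + sum_i phi_i X_{t-i} + eps_t, the
one-step-ahead conditional mean is
  E[X_{t+1} | X_t, ...] = c + sum_i phi_i X_{t+1-i}.
Substitute known values:
  E[X_{t+1} | ...] = (-0.363) * (-3)
                   = 1.0890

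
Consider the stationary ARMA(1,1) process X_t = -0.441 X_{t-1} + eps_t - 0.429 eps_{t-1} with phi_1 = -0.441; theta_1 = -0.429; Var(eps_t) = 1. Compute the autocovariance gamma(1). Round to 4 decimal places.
\gamma(1) = -1.2844

Multiply the model equation by X_{t-k} and take expectations. With theta_0 = psi_0 = 1 and psi_j the MA(infinity) weights, this gives
  gamma(k) - sum_i phi_i gamma(k-i) = c_k,
  c_k = sigma^2 * sum_{j=k..q} theta_j psi_{j-k}   (c_k = 0 for k > q),
using gamma(-m) = gamma(m).
psi-weights needed (psi_j = theta_j + sum_i phi_i psi_{j-i}):
  psi_1 = theta_1 + phi_1 = -0.429 + (-0.441) = -0.87
Right-hand sides:
  c_0 = sigma^2 (1 + theta_1 psi_1) = 1 * (1 + (-0.429)(-0.87)) = 1 * 1.37323 = 1.37323
  c_1 = sigma^2 theta_1 = 1 * (-0.429) = -0.429
  c_2 = 0
Equations for k = 0 and k = 1 (AR order 1):
  gamma(0) = phi_1 gamma(1) + c_0
  gamma(1) = phi_1 gamma(0) + c_1
Substituting the second into the first: gamma(0) (1 - phi_1^2) = c_0 + phi_1 c_1, so
  gamma(0) = (c_0 + phi_1 c_1) / (1 - phi_1^2) = (1.37323 + (-0.441)(-0.429)) / (1 - (-0.441)^2) = 1.562419 / 0.805519 = 1.939643.
  gamma(1) = phi_1 gamma(0) + c_1 = (-0.441)(1.939643) + (-0.429) = -1.284382.
Therefore gamma(1) = -1.2844 (to 4 decimal places).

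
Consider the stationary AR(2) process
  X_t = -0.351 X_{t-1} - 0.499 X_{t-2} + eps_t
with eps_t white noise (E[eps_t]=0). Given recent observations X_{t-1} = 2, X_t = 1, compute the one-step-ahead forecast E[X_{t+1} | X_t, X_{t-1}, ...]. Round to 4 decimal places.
E[X_{t+1} \mid \mathcal F_t] = -1.3490

For an AR(p) model X_t = c + sum_i phi_i X_{t-i} + eps_t, the
one-step-ahead conditional mean is
  E[X_{t+1} | X_t, ...] = c + sum_i phi_i X_{t+1-i}.
Substitute known values:
  E[X_{t+1} | ...] = (-0.351) * (1) + (-0.499) * (2)
                   = -1.3490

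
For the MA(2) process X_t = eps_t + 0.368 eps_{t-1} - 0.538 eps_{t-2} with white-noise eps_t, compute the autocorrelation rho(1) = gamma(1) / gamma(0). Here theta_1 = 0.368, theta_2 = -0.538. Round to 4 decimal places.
\rho(1) = 0.1193

For an MA(q) process with theta_0 = 1, the autocovariance is
  gamma(k) = sigma^2 * sum_{i=0..q-k} theta_i * theta_{i+k},
and rho(k) = gamma(k) / gamma(0). Sigma^2 cancels.
  numerator   = (1)*(0.368) + (0.368)*(-0.538) = 0.170016.
  denominator = (1)^2 + (0.368)^2 + (-0.538)^2 = 1.424868.
  rho(1) = 0.170016 / 1.424868 = 0.1193.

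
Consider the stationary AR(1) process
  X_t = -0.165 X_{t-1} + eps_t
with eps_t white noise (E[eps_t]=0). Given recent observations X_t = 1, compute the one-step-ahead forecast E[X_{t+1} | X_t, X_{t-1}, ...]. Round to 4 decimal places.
E[X_{t+1} \mid \mathcal F_t] = -0.1650

For an AR(p) model X_t = c + sum_i phi_i X_{t-i} + eps_t, the
one-step-ahead conditional mean is
  E[X_{t+1} | X_t, ...] = c + sum_i phi_i X_{t+1-i}.
Substitute known values:
  E[X_{t+1} | ...] = (-0.165) * (1)
                   = -0.1650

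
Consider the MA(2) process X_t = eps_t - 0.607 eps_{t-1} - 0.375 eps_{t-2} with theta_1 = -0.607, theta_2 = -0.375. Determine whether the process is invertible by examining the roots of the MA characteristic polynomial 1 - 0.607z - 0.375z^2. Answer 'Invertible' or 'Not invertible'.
\text{Invertible}

The MA(q) characteristic polynomial is P(z) = 1 - 0.607z - 0.375z^2.
Invertibility requires all roots to lie outside the unit circle, i.e. |z| > 1 for every root.
Set 1 + (-0.607) z + (-0.375) z^2 = 0, i.e. a z^2 + b z + c = 0 with a = -0.375, b = -0.607, c = 1.
Discriminant D = b^2 - 4ac = (-0.607)^2 - 4*(-0.375)*1 = 0.368449 - (-1.5) = 1.868449.
D >= 0, so the roots are real: z = (-b +/- sqrt(D)) / (2a) = (0.607 +/- 1.366912) / (-0.75).
  z_1 = (0.607 + 1.366912) / (-0.75) = -2.6319,   |z_1| = 2.6319.
  z_2 = (0.607 - 1.366912) / (-0.75) = 1.0132,   |z_2| = 1.0132.
Moduli of all roots: 2.6319, 1.0132.
All moduli strictly greater than 1? Yes.
Verdict: Invertible.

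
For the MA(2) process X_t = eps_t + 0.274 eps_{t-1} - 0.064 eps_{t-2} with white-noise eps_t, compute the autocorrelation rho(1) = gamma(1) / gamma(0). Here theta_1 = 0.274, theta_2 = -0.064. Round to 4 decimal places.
\rho(1) = 0.2376

For an MA(q) process with theta_0 = 1, the autocovariance is
  gamma(k) = sigma^2 * sum_{i=0..q-k} theta_i * theta_{i+k},
and rho(k) = gamma(k) / gamma(0). Sigma^2 cancels.
  numerator   = (1)*(0.274) + (0.274)*(-0.064) = 0.256464.
  denominator = (1)^2 + (0.274)^2 + (-0.064)^2 = 1.079172.
  rho(1) = 0.256464 / 1.079172 = 0.2376.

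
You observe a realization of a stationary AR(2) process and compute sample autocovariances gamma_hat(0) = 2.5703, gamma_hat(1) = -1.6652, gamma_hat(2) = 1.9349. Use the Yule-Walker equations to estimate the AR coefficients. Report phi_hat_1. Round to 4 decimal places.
\hat\phi_{1} = -0.2760

The Yule-Walker equations for an AR(p) process read, in matrix form,
  Gamma_p phi = r_p,   with   (Gamma_p)_{ij} = gamma(|i - j|),
                       (r_p)_i = gamma(i),   i,j = 1..p.
Substitute the sample gammas (Toeplitz matrix and right-hand side of size 2):
  Gamma_p = [[2.5703, -1.6652], [-1.6652, 2.5703]]
  r_p     = [-1.6652, 1.9349]
Written out:
  2.5703 phi_1 - 1.6652 phi_2 = -1.6652
  -1.6652 phi_1 + 2.5703 phi_2 = 1.9349
Solve by Cramer's rule:
  det = gamma(0)^2 - gamma(1)^2 = (2.5703)^2 - (-1.6652)^2 = 6.60644209 - 2.77289104 = 3.83355105
  phi_hat_1 = [gamma(1) gamma(0) - gamma(1) gamma(2)] / det = [(-1.6652)(2.5703) - (-1.6652)(1.9349)] / 3.83355105 = -1.05806808 / 3.83355105 = -0.276
  phi_hat_2 = [gamma(0) gamma(2) - gamma(1)^2] / det = [(2.5703)(1.9349) - (-1.6652)^2] / 3.83355105 = 2.20038243 / 3.83355105 = 0.574
So phi_hat = [-0.2760, 0.5740].
Therefore phi_hat_1 = -0.2760.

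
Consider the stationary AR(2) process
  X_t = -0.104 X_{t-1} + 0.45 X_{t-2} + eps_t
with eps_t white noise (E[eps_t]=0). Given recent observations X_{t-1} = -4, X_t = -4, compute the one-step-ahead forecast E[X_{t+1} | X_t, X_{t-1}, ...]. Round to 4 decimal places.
E[X_{t+1} \mid \mathcal F_t] = -1.3840

For an AR(p) model X_t = c + sum_i phi_i X_{t-i} + eps_t, the
one-step-ahead conditional mean is
  E[X_{t+1} | X_t, ...] = c + sum_i phi_i X_{t+1-i}.
Substitute known values:
  E[X_{t+1} | ...] = (-0.104) * (-4) + (0.45) * (-4)
                   = -1.3840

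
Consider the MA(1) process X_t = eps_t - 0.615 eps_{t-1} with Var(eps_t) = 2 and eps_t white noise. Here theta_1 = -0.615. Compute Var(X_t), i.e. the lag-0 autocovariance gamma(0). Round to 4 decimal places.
\gamma(0) = 2.7565

For an MA(q) process X_t = eps_t + sum_i theta_i eps_{t-i} with
Var(eps_t) = sigma^2, the variance is
  gamma(0) = sigma^2 * (1 + sum_i theta_i^2).
  sum_i theta_i^2 = (-0.615)^2 = 0.378225.
  gamma(0) = 2 * (1 + 0.378225) = 2 * 1.378225 = 2.75645, which rounds to 2.7565.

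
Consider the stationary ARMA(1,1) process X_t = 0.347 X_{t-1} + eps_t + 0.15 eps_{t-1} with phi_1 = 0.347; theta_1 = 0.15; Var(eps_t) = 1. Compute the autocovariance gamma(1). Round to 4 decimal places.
\gamma(1) = 0.5944

Multiply the model equation by X_{t-k} and take expectations. With theta_0 = psi_0 = 1 and psi_j the MA(infinity) weights, this gives
  gamma(k) - sum_i phi_i gamma(k-i) = c_k,
  c_k = sigma^2 * sum_{j=k..q} theta_j psi_{j-k}   (c_k = 0 for k > q),
using gamma(-m) = gamma(m).
psi-weights needed (psi_j = theta_j + sum_i phi_i psi_{j-i}):
  psi_1 = theta_1 + phi_1 = 0.15 + (0.347) = 0.497
Right-hand sides:
  c_0 = sigma^2 (1 + theta_1 psi_1) = 1 * (1 + (0.15)(0.497)) = 1 * 1.07455 = 1.07455
  c_1 = sigma^2 theta_1 = 1 * (0.15) = 0.15
  c_2 = 0
Equations for k = 0 and k = 1 (AR order 1):
  gamma(0) = phi_1 gamma(1) + c_0
  gamma(1) = phi_1 gamma(0) + c_1
Substituting the second into the first: gamma(0) (1 - phi_1^2) = c_0 + phi_1 c_1, so
  gamma(0) = (c_0 + phi_1 c_1) / (1 - phi_1^2) = (1.07455 + (0.347)(0.15)) / (1 - (0.347)^2) = 1.1266 / 0.879591 = 1.280823.
  gamma(1) = phi_1 gamma(0) + c_1 = (0.347)(1.280823) + (0.15) = 0.594445.
Therefore gamma(1) = 0.5944 (to 4 decimal places).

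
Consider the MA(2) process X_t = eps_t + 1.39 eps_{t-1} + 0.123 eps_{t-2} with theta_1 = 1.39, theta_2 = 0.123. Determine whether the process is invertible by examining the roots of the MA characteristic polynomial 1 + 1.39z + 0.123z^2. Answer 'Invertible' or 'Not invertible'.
\text{Not invertible}

The MA(q) characteristic polynomial is P(z) = 1 + 1.39z + 0.123z^2.
Invertibility requires all roots to lie outside the unit circle, i.e. |z| > 1 for every root.
Set 1 + (1.39) z + (0.123) z^2 = 0, i.e. a z^2 + b z + c = 0 with a = 0.123, b = 1.39, c = 1.
Discriminant D = b^2 - 4ac = (1.39)^2 - 4*(0.123)*1 = 1.9321 - (0.492) = 1.4401.
D >= 0, so the roots are real: z = (-b +/- sqrt(D)) / (2a) = (-1.39 +/- 1.200042) / (0.246).
  z_1 = (-1.39 + 1.200042) / (0.246) = -0.7722,   |z_1| = 0.7722.
  z_2 = (-1.39 - 1.200042) / (0.246) = -10.5286,   |z_2| = 10.5286.
Moduli of all roots: 0.7722, 10.5286.
All moduli strictly greater than 1? No.
Verdict: Not invertible.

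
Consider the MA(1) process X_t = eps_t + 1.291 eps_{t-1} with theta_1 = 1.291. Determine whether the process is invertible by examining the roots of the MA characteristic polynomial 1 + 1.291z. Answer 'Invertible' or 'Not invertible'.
\text{Not invertible}

The MA(q) characteristic polynomial is P(z) = 1 + 1.291z.
Invertibility requires all roots to lie outside the unit circle, i.e. |z| > 1 for every root.
This is linear in z: 1 + (1.291) z = 0  =>  z = -1/(1.291) = -0.774593,  |z| = 0.774593.
Moduli of all roots: 0.7746.
All moduli strictly greater than 1? No.
Verdict: Not invertible.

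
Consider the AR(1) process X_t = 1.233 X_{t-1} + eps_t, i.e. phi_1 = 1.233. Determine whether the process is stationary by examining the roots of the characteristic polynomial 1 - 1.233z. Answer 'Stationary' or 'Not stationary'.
\text{Not stationary}

The AR(p) characteristic polynomial is P(z) = 1 - 1.233z.
Stationarity requires all roots to lie outside the unit circle, i.e. |z| > 1 for every root.
This is linear in z: 1 + (-1.233) z = 0  =>  z = -1/(-1.233) = 0.81103,  |z| = 0.81103.
Moduli of all roots: 0.8110.
All moduli strictly greater than 1? No.
Verdict: Not stationary.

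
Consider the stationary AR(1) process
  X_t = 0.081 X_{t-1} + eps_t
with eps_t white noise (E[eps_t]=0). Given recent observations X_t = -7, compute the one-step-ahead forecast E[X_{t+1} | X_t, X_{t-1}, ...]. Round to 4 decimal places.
E[X_{t+1} \mid \mathcal F_t] = -0.5670

For an AR(p) model X_t = c + sum_i phi_i X_{t-i} + eps_t, the
one-step-ahead conditional mean is
  E[X_{t+1} | X_t, ...] = c + sum_i phi_i X_{t+1-i}.
Substitute known values:
  E[X_{t+1} | ...] = (0.081) * (-7)
                   = -0.5670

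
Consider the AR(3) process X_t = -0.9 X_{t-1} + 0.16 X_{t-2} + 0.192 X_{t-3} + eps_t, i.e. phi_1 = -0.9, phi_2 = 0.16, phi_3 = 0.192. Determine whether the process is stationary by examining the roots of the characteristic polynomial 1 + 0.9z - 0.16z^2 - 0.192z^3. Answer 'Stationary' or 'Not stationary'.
\text{Stationary}

The AR(p) characteristic polynomial is P(z) = 1 + 0.9z - 0.16z^2 - 0.192z^3.
Stationarity requires all roots to lie outside the unit circle, i.e. |z| > 1 for every root.
Degree 3: look for a simple real root z0 first, then factor out (1 - z/z0) and solve the remaining quadratic.
Testing z0 = -1.25: P(-1.25) = 1 + (0.9)(-1.25) + (-0.16)(-1.25)^2 + (-0.192)(-1.25)^3
  = 1 + (-1.125) + (-0.25) + (0.375) = 0.  So z_0 = -1.25 is a root, |z_0| = 1.25.
Divide out the factor (1 + 0.8 z) = (1 - z/z0) (since 1/z0 = -0.8):
  P(z) = (1 + 0.8 z)(1 + (0.1) z + (-0.24) z^2)
  [check: z-coef 0.1 - (-0.8) = 0.9; z^2-coef -0.24 - (-0.8)(0.1) = -0.16; z^3-coef -(-0.8)(-0.24) = -0.192.]
Remaining roots from the quadratic factor 1 + (0.1) z + (-0.24) z^2:
  Set 1 + (0.1) z + (-0.24) z^2 = 0, i.e. a z^2 + b z + c = 0 with a = -0.24, b = 0.1, c = 1.
  Discriminant D = b^2 - 4ac = (0.1)^2 - 4*(-0.24)*1 = 0.01 - (-0.96) = 0.97.
  D >= 0, so the roots are real: z = (-b +/- sqrt(D)) / (2a) = (-0.1 +/- 0.984886) / (-0.48).
    z_1 = (-0.1 + 0.984886) / (-0.48) = -1.8435,   |z_1| = 1.8435.
    z_2 = (-0.1 - 0.984886) / (-0.48) = 2.2602,   |z_2| = 2.2602.
Moduli of all roots: 1.2500, 1.8435, 2.2602.
All moduli strictly greater than 1? Yes.
Verdict: Stationary.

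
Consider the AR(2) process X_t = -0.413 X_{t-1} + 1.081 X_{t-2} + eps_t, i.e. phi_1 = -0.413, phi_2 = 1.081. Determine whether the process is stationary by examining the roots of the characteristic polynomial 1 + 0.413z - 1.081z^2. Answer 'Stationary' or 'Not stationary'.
\text{Not stationary}

The AR(p) characteristic polynomial is P(z) = 1 + 0.413z - 1.081z^2.
Stationarity requires all roots to lie outside the unit circle, i.e. |z| > 1 for every root.
Set 1 + (0.413) z + (-1.081) z^2 = 0, i.e. a z^2 + b z + c = 0 with a = -1.081, b = 0.413, c = 1.
Discriminant D = b^2 - 4ac = (0.413)^2 - 4*(-1.081)*1 = 0.170569 - (-4.324) = 4.494569.
D >= 0, so the roots are real: z = (-b +/- sqrt(D)) / (2a) = (-0.413 +/- 2.12004) / (-2.162).
  z_1 = (-0.413 + 2.12004) / (-2.162) = -0.7896,   |z_1| = 0.7896.
  z_2 = (-0.413 - 2.12004) / (-2.162) = 1.1716,   |z_2| = 1.1716.
Moduli of all roots: 0.7896, 1.1716.
All moduli strictly greater than 1? No.
Verdict: Not stationary.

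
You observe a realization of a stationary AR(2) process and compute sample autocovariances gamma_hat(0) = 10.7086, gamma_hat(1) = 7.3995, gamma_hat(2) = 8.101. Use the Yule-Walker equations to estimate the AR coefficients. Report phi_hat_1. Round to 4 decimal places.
\hat\phi_{1} = 0.3220

The Yule-Walker equations for an AR(p) process read, in matrix form,
  Gamma_p phi = r_p,   with   (Gamma_p)_{ij} = gamma(|i - j|),
                       (r_p)_i = gamma(i),   i,j = 1..p.
Substitute the sample gammas (Toeplitz matrix and right-hand side of size 2):
  Gamma_p = [[10.7086, 7.3995], [7.3995, 10.7086]]
  r_p     = [7.3995, 8.101]
Written out:
  10.7086 phi_1 + 7.3995 phi_2 = 7.3995
  7.3995 phi_1 + 10.7086 phi_2 = 8.101
Solve by Cramer's rule:
  det = gamma(0)^2 - gamma(1)^2 = (10.7086)^2 - (7.3995)^2 = 114.67411396 - 54.75260025 = 59.92151371
  phi_hat_1 = [gamma(1) gamma(0) - gamma(1) gamma(2)] / det = [(7.3995)(10.7086) - (7.3995)(8.101)] / 59.92151371 = 19.2949362 / 59.92151371 = 0.322
  phi_hat_2 = [gamma(0) gamma(2) - gamma(1)^2] / det = [(10.7086)(8.101) - (7.3995)^2] / 59.92151371 = 31.99776835 / 59.92151371 = 0.534
So phi_hat = [0.3220, 0.5340].
Therefore phi_hat_1 = 0.3220.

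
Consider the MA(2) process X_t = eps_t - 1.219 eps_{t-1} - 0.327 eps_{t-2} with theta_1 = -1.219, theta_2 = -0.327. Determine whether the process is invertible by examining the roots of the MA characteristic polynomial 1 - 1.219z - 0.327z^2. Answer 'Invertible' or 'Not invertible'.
\text{Not invertible}

The MA(q) characteristic polynomial is P(z) = 1 - 1.219z - 0.327z^2.
Invertibility requires all roots to lie outside the unit circle, i.e. |z| > 1 for every root.
Set 1 + (-1.219) z + (-0.327) z^2 = 0, i.e. a z^2 + b z + c = 0 with a = -0.327, b = -1.219, c = 1.
Discriminant D = b^2 - 4ac = (-1.219)^2 - 4*(-0.327)*1 = 1.485961 - (-1.308) = 2.793961.
D >= 0, so the roots are real: z = (-b +/- sqrt(D)) / (2a) = (1.219 +/- 1.671515) / (-0.654).
  z_1 = (1.219 + 1.671515) / (-0.654) = -4.4197,   |z_1| = 4.4197.
  z_2 = (1.219 - 1.671515) / (-0.654) = 0.6919,   |z_2| = 0.6919.
Moduli of all roots: 4.4197, 0.6919.
All moduli strictly greater than 1? No.
Verdict: Not invertible.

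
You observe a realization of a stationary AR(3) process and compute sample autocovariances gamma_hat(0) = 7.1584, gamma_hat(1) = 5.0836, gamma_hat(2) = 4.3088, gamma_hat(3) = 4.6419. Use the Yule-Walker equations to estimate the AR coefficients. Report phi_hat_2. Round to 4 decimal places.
\hat\phi_{2} = -0.0010

The Yule-Walker equations for an AR(p) process read, in matrix form,
  Gamma_p phi = r_p,   with   (Gamma_p)_{ij} = gamma(|i - j|),
                       (r_p)_i = gamma(i),   i,j = 1..p.
Substitute the sample gammas (Toeplitz matrix and right-hand side of size 3):
  Gamma_p = [[7.1584, 5.0836, 4.3088], [5.0836, 7.1584, 5.0836], [4.3088, 5.0836, 7.1584]]
  r_p     = [5.0836, 4.3088, 4.6419]
Written out (R1..R3):
  (R1) 7.1584 phi_1 + 5.0836 phi_2 + 4.3088 phi_3 = 5.0836
  (R2) 5.0836 phi_1 + 7.1584 phi_2 + 5.0836 phi_3 = 4.3088
  (R3) 4.3088 phi_1 + 5.0836 phi_2 + 7.1584 phi_3 = 4.6419
Gaussian elimination:
  R2 <- R2 - (5.0836/7.1584) R1 = R2 - (0.710159) R1:  3.548237 phi_2 + 2.023668 phi_3 = 0.698637
  R3 <- R3 - (4.3088/7.1584) R1 = R3 - (0.601922) R1:  2.023668 phi_2 + 4.564838 phi_3 = 1.581968
  R3 <- R3 - (2.023668/3.548237) R2 = R3 - (0.570331) R2:  3.410678 phi_3 = 1.183514
Back-substitution:
  phi_hat_3 = 1.183514 / 3.410678 = 0.347003
  phi_hat_2 = (0.698637 - (2.023668)(0.347003)) / 3.548237 = -0.001009
  phi_hat_1 = (5.0836 - (5.0836)(-0.001009) - (4.3088)(0.347003)) / 7.1584 = 0.502007
So phi_hat = [0.5020, -0.0010, 0.3470].
Therefore phi_hat_2 = -0.0010.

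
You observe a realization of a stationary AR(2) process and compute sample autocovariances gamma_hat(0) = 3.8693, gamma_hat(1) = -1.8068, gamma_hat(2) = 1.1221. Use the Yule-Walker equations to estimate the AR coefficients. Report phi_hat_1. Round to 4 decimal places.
\hat\phi_{1} = -0.4240

The Yule-Walker equations for an AR(p) process read, in matrix form,
  Gamma_p phi = r_p,   with   (Gamma_p)_{ij} = gamma(|i - j|),
                       (r_p)_i = gamma(i),   i,j = 1..p.
Substitute the sample gammas (Toeplitz matrix and right-hand side of size 2):
  Gamma_p = [[3.8693, -1.8068], [-1.8068, 3.8693]]
  r_p     = [-1.8068, 1.1221]
Written out:
  3.8693 phi_1 - 1.8068 phi_2 = -1.8068
  -1.8068 phi_1 + 3.8693 phi_2 = 1.1221
Solve by Cramer's rule:
  det = gamma(0)^2 - gamma(1)^2 = (3.8693)^2 - (-1.8068)^2 = 14.97148249 - 3.26452624 = 11.70695625
  phi_hat_1 = [gamma(1) gamma(0) - gamma(1) gamma(2)] / det = [(-1.8068)(3.8693) - (-1.8068)(1.1221)] / 11.70695625 = -4.96364096 / 11.70695625 = -0.424
  phi_hat_2 = [gamma(0) gamma(2) - gamma(1)^2] / det = [(3.8693)(1.1221) - (-1.8068)^2] / 11.70695625 = 1.07721529 / 11.70695625 = 0.092
So phi_hat = [-0.4240, 0.0920].
Therefore phi_hat_1 = -0.4240.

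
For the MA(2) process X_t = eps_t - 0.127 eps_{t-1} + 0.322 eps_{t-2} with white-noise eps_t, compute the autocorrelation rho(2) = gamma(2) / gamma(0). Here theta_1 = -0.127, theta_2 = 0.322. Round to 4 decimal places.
\rho(2) = 0.2875

For an MA(q) process with theta_0 = 1, the autocovariance is
  gamma(k) = sigma^2 * sum_{i=0..q-k} theta_i * theta_{i+k},
and rho(k) = gamma(k) / gamma(0). Sigma^2 cancels.
  numerator   = (1)*(0.322) = 0.322.
  denominator = (1)^2 + (-0.127)^2 + (0.322)^2 = 1.119813.
  rho(2) = 0.322 / 1.119813 = 0.2875.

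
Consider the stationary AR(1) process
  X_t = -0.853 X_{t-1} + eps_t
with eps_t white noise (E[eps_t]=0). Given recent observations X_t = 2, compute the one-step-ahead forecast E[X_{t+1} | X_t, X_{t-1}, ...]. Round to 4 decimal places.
E[X_{t+1} \mid \mathcal F_t] = -1.7060

For an AR(p) model X_t = c + sum_i phi_i X_{t-i} + eps_t, the
one-step-ahead conditional mean is
  E[X_{t+1} | X_t, ...] = c + sum_i phi_i X_{t+1-i}.
Substitute known values:
  E[X_{t+1} | ...] = (-0.853) * (2)
                   = -1.7060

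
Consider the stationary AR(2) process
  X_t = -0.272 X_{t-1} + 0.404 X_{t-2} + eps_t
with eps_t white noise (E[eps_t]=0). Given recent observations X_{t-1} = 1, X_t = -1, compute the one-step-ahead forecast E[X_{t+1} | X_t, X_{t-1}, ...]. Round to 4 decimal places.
E[X_{t+1} \mid \mathcal F_t] = 0.6760

For an AR(p) model X_t = c + sum_i phi_i X_{t-i} + eps_t, the
one-step-ahead conditional mean is
  E[X_{t+1} | X_t, ...] = c + sum_i phi_i X_{t+1-i}.
Substitute known values:
  E[X_{t+1} | ...] = (-0.272) * (-1) + (0.404) * (1)
                   = 0.6760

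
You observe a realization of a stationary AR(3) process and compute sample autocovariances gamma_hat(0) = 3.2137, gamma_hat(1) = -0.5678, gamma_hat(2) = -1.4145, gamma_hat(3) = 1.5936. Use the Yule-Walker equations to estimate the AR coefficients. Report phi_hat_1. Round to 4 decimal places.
\hat\phi_{1} = -0.0690

The Yule-Walker equations for an AR(p) process read, in matrix form,
  Gamma_p phi = r_p,   with   (Gamma_p)_{ij} = gamma(|i - j|),
                       (r_p)_i = gamma(i),   i,j = 1..p.
Substitute the sample gammas (Toeplitz matrix and right-hand side of size 3):
  Gamma_p = [[3.2137, -0.5678, -1.4145], [-0.5678, 3.2137, -0.5678], [-1.4145, -0.5678, 3.2137]]
  r_p     = [-0.5678, -1.4145, 1.5936]
Written out (R1..R3):
  (R1) 3.2137 phi_1 - 0.5678 phi_2 - 1.4145 phi_3 = -0.5678
  (R2) -0.5678 phi_1 + 3.2137 phi_2 - 0.5678 phi_3 = -1.4145
  (R3) -1.4145 phi_1 - 0.5678 phi_2 + 3.2137 phi_3 = 1.5936
Gaussian elimination:
  R2 <- R2 - (-0.5678/3.2137) R1 = R2 - (-0.176681) R1:  3.11338 phi_2 - 0.817715 phi_3 = -1.51482
  R3 <- R3 - (-1.4145/3.2137) R1 = R3 - (-0.440147) R1:  -0.817715 phi_2 + 2.591112 phi_3 = 1.343685
  R3 <- R3 - (-0.817715/3.11338) R2 = R3 - (-0.262646) R2:  2.376343 phi_3 = 0.945824
Back-substitution:
  phi_hat_3 = 0.945824 / 2.376343 = 0.398017
  phi_hat_2 = (-1.51482 - (-0.817715)(0.398017)) / 3.11338 = -0.382014
  phi_hat_1 = (-0.5678 - (-0.5678)(-0.382014) - (-1.4145)(0.398017)) / 3.2137 = -0.06899
So phi_hat = [-0.0690, -0.3820, 0.3980].
Therefore phi_hat_1 = -0.0690.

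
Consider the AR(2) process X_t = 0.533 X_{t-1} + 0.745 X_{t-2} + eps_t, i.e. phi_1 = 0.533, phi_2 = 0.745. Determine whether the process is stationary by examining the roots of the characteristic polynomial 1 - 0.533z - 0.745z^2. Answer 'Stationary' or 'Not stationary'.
\text{Not stationary}

The AR(p) characteristic polynomial is P(z) = 1 - 0.533z - 0.745z^2.
Stationarity requires all roots to lie outside the unit circle, i.e. |z| > 1 for every root.
Set 1 + (-0.533) z + (-0.745) z^2 = 0, i.e. a z^2 + b z + c = 0 with a = -0.745, b = -0.533, c = 1.
Discriminant D = b^2 - 4ac = (-0.533)^2 - 4*(-0.745)*1 = 0.284089 - (-2.98) = 3.264089.
D >= 0, so the roots are real: z = (-b +/- sqrt(D)) / (2a) = (0.533 +/- 1.806679) / (-1.49).
  z_1 = (0.533 + 1.806679) / (-1.49) = -1.5703,   |z_1| = 1.5703.
  z_2 = (0.533 - 1.806679) / (-1.49) = 0.8548,   |z_2| = 0.8548.
Moduli of all roots: 1.5703, 0.8548.
All moduli strictly greater than 1? No.
Verdict: Not stationary.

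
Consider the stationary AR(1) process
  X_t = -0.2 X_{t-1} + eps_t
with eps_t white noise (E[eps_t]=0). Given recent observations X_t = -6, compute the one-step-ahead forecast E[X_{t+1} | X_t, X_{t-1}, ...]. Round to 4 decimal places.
E[X_{t+1} \mid \mathcal F_t] = 1.2000

For an AR(p) model X_t = c + sum_i phi_i X_{t-i} + eps_t, the
one-step-ahead conditional mean is
  E[X_{t+1} | X_t, ...] = c + sum_i phi_i X_{t+1-i}.
Substitute known values:
  E[X_{t+1} | ...] = (-0.2) * (-6)
                   = 1.2000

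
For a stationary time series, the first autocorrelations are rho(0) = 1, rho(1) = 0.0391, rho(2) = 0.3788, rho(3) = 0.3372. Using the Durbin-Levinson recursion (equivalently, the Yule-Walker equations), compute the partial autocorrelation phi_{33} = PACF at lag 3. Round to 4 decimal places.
\phi_{33} = 0.3659

The PACF at lag k is phi_{kk}, the last component of the solution
to the Yule-Walker system G_k phi = r_k where
  (G_k)_{ij} = rho(|i - j|), (r_k)_i = rho(i), i,j = 1..k.
Equivalently, Durbin-Levinson gives phi_{kk} iteratively:
  phi_{11} = rho(1)
  phi_{kk} = [rho(k) - sum_{j=1..k-1} phi_{k-1,j} rho(k-j)]
            / [1 - sum_{j=1..k-1} phi_{k-1,j} rho(j)],
  phi_{k,j} = phi_{k-1,j} - phi_{kk} phi_{k-1,k-j},  j = 1..k-1.
Step k = 1:
  phi_11 = rho(1) = 0.0391.
Step k = 2:
  phi_22 = [rho(2) - phi_11 rho(1)] / [1 - phi_11 rho(1)] = [0.3788 - (0.0391)(0.0391)] / [1 - (0.0391)(0.0391)]
         = 0.37727119 / 0.99847119 = 0.377849.
  Update: phi_21 = phi_11 - phi_22 phi_11 = 0.0391 - (0.377849)(0.0391) = 0.024326.
Step k = 3:
  phi_33 = [rho(3) - phi_21 rho(2) - phi_22 rho(1)] / [1 - phi_21 rho(1) - phi_22 rho(2)]
    numerator   = 0.3372 - (0.024326)(0.3788) - (0.377849)(0.0391) = 0.31321138
    denominator = 1 - (0.024326)(0.0391) - (0.377849)(0.3788) = 0.85591971
  phi_33 = 0.31321138 / 0.85591971 = 0.3659.
Therefore phi_{33} = 0.3659.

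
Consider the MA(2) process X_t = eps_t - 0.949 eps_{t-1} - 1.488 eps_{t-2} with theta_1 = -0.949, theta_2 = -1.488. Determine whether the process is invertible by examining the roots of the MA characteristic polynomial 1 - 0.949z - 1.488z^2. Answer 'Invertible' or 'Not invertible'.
\text{Not invertible}

The MA(q) characteristic polynomial is P(z) = 1 - 0.949z - 1.488z^2.
Invertibility requires all roots to lie outside the unit circle, i.e. |z| > 1 for every root.
Set 1 + (-0.949) z + (-1.488) z^2 = 0, i.e. a z^2 + b z + c = 0 with a = -1.488, b = -0.949, c = 1.
Discriminant D = b^2 - 4ac = (-0.949)^2 - 4*(-1.488)*1 = 0.900601 - (-5.952) = 6.852601.
D >= 0, so the roots are real: z = (-b +/- sqrt(D)) / (2a) = (0.949 +/- 2.617747) / (-2.976).
  z_1 = (0.949 + 2.617747) / (-2.976) = -1.1985,   |z_1| = 1.1985.
  z_2 = (0.949 - 2.617747) / (-2.976) = 0.5607,   |z_2| = 0.5607.
Moduli of all roots: 1.1985, 0.5607.
All moduli strictly greater than 1? No.
Verdict: Not invertible.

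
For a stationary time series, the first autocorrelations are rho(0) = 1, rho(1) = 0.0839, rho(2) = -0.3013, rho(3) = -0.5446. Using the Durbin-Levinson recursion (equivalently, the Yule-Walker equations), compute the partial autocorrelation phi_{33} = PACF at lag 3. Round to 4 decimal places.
\phi_{33} = -0.5410

The PACF at lag k is phi_{kk}, the last component of the solution
to the Yule-Walker system G_k phi = r_k where
  (G_k)_{ij} = rho(|i - j|), (r_k)_i = rho(i), i,j = 1..k.
Equivalently, Durbin-Levinson gives phi_{kk} iteratively:
  phi_{11} = rho(1)
  phi_{kk} = [rho(k) - sum_{j=1..k-1} phi_{k-1,j} rho(k-j)]
            / [1 - sum_{j=1..k-1} phi_{k-1,j} rho(j)],
  phi_{k,j} = phi_{k-1,j} - phi_{kk} phi_{k-1,k-j},  j = 1..k-1.
Step k = 1:
  phi_11 = rho(1) = 0.0839.
Step k = 2:
  phi_22 = [rho(2) - phi_11 rho(1)] / [1 - phi_11 rho(1)] = [-0.3013 - (0.0839)(0.0839)] / [1 - (0.0839)(0.0839)]
         = -0.30833921 / 0.99296079 = -0.310525.
  Update: phi_21 = phi_11 - phi_22 phi_11 = 0.0839 - (-0.310525)(0.0839) = 0.109953.
Step k = 3:
  phi_33 = [rho(3) - phi_21 rho(2) - phi_22 rho(1)] / [1 - phi_21 rho(1) - phi_22 rho(2)]
    numerator   = -0.5446 - (0.109953)(-0.3013) - (-0.310525)(0.0839) = -0.48541809
    denominator = 1 - (0.109953)(0.0839) - (-0.310525)(-0.3013) = 0.89721374
  phi_33 = -0.48541809 / 0.89721374 = -0.541.
Therefore phi_{33} = -0.5410.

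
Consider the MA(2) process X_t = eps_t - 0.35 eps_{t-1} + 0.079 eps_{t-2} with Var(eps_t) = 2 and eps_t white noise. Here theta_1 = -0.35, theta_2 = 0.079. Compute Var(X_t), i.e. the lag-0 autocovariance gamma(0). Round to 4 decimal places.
\gamma(0) = 2.2575

For an MA(q) process X_t = eps_t + sum_i theta_i eps_{t-i} with
Var(eps_t) = sigma^2, the variance is
  gamma(0) = sigma^2 * (1 + sum_i theta_i^2).
  sum_i theta_i^2 = (-0.35)^2 + (0.079)^2 = 0.1225 + 0.006241 = 0.128741.
  gamma(0) = 2 * (1 + 0.128741) = 2 * 1.128741 = 2.257482, which rounds to 2.2575.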